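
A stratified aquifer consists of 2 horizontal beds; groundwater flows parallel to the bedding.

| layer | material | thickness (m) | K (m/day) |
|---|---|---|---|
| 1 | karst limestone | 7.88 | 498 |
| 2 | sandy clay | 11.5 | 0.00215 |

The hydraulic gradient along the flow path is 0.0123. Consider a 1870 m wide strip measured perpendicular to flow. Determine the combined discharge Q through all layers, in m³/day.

Flow is parallel to layering, so each bed carries its own Darcy discharge and the transmissivities add.
Σ(K_i·b_i) = 498×7.88 + 0.00215×11.5 = 3924 m²/day.
Hydraulic gradient i = 0.0123.
Q = Σ(K_i·b_i) · W · i = 3924 × 1870 × 0.01230 = 90262 m³/day.

90300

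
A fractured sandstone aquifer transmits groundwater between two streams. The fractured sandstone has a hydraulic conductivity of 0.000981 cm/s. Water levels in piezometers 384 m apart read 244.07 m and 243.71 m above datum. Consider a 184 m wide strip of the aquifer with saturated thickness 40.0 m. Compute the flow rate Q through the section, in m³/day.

5.85

Convert K: 0.000981 cm/s × 864 = 0.8476 m/day.
Cross-sectional area A = 184 × 40.0 = 7360 m².
Hydraulic gradient i = (244.07 − 243.71) / 384 = 0.36 / 384 = 0.0009375.
Darcy's law: Q = K · A · i = 0.8476 × 7360 × 0.0009375 = 5.848 m³/day.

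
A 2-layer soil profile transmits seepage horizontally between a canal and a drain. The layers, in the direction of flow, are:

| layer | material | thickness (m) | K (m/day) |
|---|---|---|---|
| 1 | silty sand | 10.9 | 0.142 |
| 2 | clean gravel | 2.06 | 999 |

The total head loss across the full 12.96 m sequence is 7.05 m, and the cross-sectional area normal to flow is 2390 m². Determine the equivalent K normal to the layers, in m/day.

Flow is perpendicular to layering, so the layers act in series and the equivalent K is the thickness-weighted harmonic mean.
Total thickness L = 10.9 + 2.06 = 12.96 m.
Σ(b_i/K_i) = 10.9/0.142 + 2.06/999 = 76.76 d.
K_eq = L / Σ(b_i/K_i) = 12.96 / 76.76 = 0.1688 m/day.

0.169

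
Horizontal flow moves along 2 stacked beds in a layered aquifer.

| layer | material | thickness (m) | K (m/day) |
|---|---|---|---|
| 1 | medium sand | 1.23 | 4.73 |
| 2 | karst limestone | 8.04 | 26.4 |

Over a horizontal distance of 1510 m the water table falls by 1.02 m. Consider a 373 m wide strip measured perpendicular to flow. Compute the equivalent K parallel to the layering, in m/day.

Flow is parallel to layering, so each bed carries its own Darcy discharge and the transmissivities add.
Σ(K_i·b_i) = 4.73×1.23 + 26.4×8.04 = 218.1 m²/day.
Total thickness b = 9.270 m, so K_eq = Σ(K_i·b_i)/b = 23.52 m/day.

23.5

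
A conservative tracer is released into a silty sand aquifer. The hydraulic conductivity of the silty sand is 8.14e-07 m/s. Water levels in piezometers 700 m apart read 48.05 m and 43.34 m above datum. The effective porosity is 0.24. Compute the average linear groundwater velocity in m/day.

Convert K: 8.14e-07 m/s × 86400 = 0.07033 m/day.
Hydraulic gradient i = (48.05 − 43.34) / 700 = 4.71 / 700 = 0.006729.
Darcy flux q = K · i = 0.07033 × 0.006729 = 0.0004732 m/day.
Seepage velocity v = q / n_e = 0.0004732 / 0.24 = 0.001972 m/day.

0.00197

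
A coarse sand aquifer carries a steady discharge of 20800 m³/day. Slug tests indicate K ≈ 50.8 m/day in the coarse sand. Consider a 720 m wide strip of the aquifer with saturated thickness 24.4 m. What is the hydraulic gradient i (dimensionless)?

Cross-sectional area A = 720 × 24.4 = 17568 m².
From Q = K·A·i, i = Q / (K·A) = 20800 / (50.80 × 17568) = 0.02331.

0.0233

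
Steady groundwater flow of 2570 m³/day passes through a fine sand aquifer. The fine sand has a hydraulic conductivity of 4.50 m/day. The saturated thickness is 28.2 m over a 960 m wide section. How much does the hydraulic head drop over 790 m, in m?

Cross-sectional area A = 960 × 28.2 = 27072 m².
From Q = K·A·i, i = Q / (K·A) = 2570 / (4.500 × 27072) = 0.02110.
Head loss Δh = i · L = 0.02110 × 790 = 16.67 m.

16.7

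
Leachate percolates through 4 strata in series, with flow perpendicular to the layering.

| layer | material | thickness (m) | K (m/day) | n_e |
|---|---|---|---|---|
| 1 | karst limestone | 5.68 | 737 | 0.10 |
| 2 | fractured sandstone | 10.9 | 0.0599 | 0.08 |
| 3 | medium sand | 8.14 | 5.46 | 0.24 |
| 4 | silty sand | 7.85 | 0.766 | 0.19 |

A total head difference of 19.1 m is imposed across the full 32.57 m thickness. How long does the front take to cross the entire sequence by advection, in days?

49.5

With flow normal to the layers, continuity requires the same specific discharge q through every layer.
Σ(b_i/K_i) = 5.68/737 + 10.9/0.0599 + 8.14/5.46 + 7.85/0.766 = 193.7 d.
q = Δh / Σ(b_i/K_i) = 19.1 / 193.7 = 0.09860 m/day.
In each layer the seepage velocity is v_i = q/n_i, so the layer transit time is t_i = b_i·n_i / q:
  layer 1 (karst limestone): t_1 = 5.68 × 0.10 / 0.09860 = 5.761 d
  layer 2 (fractured sandstone): t_2 = 10.9 × 0.08 / 0.09860 = 8.844 d
  layer 3 (medium sand): t_3 = 8.14 × 0.24 / 0.09860 = 19.81 d
  layer 4 (silty sand): t_4 = 7.85 × 0.19 / 0.09860 = 15.13 d
Total t = Σ t_i = 49.55 days.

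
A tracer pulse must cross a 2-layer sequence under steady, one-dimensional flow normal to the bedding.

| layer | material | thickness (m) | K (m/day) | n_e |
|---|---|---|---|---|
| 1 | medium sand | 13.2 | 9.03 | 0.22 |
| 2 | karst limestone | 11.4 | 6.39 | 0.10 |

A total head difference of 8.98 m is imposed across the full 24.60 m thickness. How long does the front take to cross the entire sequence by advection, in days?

With flow normal to the layers, continuity requires the same specific discharge q through every layer.
Σ(b_i/K_i) = 13.2/9.03 + 11.4/6.39 = 3.246 d.
q = Δh / Σ(b_i/K_i) = 8.98 / 3.246 = 2.767 m/day.
In each layer the seepage velocity is v_i = q/n_i, so the layer transit time is t_i = b_i·n_i / q:
  layer 1 (medium sand): t_1 = 13.2 × 0.22 / 2.767 = 1.050 d
  layer 2 (karst limestone): t_2 = 11.4 × 0.10 / 2.767 = 0.4121 d
Total t = Σ t_i = 1.462 days.

1.46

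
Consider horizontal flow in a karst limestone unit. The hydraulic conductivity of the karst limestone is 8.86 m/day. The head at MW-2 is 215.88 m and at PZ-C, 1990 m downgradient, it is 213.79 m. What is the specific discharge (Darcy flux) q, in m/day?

Hydraulic gradient i = (215.88 − 213.79) / 1990 = 2.09 / 1990 = 0.001050.
Specific discharge q = K · i = 8.860 × 0.001050 = 0.009305 m/day.

0.00931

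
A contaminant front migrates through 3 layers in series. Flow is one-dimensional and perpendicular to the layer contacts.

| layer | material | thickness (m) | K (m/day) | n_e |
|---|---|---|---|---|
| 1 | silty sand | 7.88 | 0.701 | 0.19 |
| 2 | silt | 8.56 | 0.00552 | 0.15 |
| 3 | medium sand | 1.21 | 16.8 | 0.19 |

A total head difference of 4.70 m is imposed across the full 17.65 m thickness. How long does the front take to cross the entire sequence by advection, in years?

With flow normal to the layers, continuity requires the same specific discharge q through every layer.
Σ(b_i/K_i) = 7.88/0.701 + 8.56/0.00552 + 1.21/16.8 = 1562 d.
q = Δh / Σ(b_i/K_i) = 4.70 / 1562 = 0.003009 m/day.
In each layer the seepage velocity is v_i = q/n_i, so the layer transit time is t_i = b_i·n_i / q:
  layer 1 (silty sand): t_1 = 7.88 × 0.19 / 0.003009 = 497.6 d
  layer 2 (silt): t_2 = 8.56 × 0.15 / 0.003009 = 426.7 d
  layer 3 (medium sand): t_3 = 1.21 × 0.19 / 0.003009 = 76.41 d
Total t = Σ t_i = 1001 days = 2.740 years.

2.74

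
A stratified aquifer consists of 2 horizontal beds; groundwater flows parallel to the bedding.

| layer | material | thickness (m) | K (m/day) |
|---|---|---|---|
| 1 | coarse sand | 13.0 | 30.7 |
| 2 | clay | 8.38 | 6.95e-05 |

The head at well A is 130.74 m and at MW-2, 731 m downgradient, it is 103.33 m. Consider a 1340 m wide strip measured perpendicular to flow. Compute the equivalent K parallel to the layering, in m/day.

Flow is parallel to layering, so each bed carries its own Darcy discharge and the transmissivities add.
Σ(K_i·b_i) = 30.7×13.0 + 6.95e-05×8.38 = 399.1 m²/day.
Total thickness b = 21.38 m, so K_eq = Σ(K_i·b_i)/b = 18.67 m/day.

18.7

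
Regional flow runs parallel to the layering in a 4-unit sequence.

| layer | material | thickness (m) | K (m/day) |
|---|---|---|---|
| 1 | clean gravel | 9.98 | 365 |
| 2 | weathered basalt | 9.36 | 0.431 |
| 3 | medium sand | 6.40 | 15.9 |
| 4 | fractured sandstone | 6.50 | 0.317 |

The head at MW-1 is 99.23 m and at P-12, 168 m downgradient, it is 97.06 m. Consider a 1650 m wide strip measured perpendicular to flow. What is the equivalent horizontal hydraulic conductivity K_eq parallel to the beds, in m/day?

Flow is parallel to layering, so each bed carries its own Darcy discharge and the transmissivities add.
Σ(K_i·b_i) = 365×9.98 + 0.431×9.36 + 15.9×6.40 + 0.317×6.50 = 3751 m²/day.
Total thickness b = 32.24 m, so K_eq = Σ(K_i·b_i)/b = 116.3 m/day.

116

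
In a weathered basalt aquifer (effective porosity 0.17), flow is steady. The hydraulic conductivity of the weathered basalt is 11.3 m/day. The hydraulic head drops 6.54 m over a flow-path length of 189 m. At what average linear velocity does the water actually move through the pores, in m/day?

Hydraulic gradient i = Δh / L = 6.54 / 189 = 0.03460.
Darcy flux q = K · i = 11.30 × 0.03460 = 0.3910 m/day.
Seepage velocity v = q / n_e = 0.3910 / 0.17 = 2.300 m/day.

2.30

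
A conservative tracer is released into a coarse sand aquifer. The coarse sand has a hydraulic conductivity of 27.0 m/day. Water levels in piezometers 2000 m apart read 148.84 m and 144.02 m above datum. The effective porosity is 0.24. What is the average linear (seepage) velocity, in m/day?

0.271

Hydraulic gradient i = (148.84 − 144.02) / 2000 = 4.82 / 2000 = 0.002410.
Darcy flux q = K · i = 27.00 × 0.002410 = 0.06507 m/day.
Seepage velocity v = q / n_e = 0.06507 / 0.24 = 0.2711 m/day.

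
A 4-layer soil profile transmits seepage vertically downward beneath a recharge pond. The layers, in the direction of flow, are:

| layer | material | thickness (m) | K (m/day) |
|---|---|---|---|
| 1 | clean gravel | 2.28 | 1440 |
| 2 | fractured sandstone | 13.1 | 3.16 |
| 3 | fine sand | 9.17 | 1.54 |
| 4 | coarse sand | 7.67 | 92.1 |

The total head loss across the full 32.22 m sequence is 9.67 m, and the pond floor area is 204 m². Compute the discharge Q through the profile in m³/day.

Flow is perpendicular to layering, so the layers act in series and the equivalent K is the thickness-weighted harmonic mean.
Total thickness L = 2.28 + 13.1 + 9.17 + 7.67 = 32.22 m.
Σ(b_i/K_i) = 2.28/1440 + 13.1/3.16 + 9.17/1.54 + 7.67/92.1 = 10.18 d.
K_eq = L / Σ(b_i/K_i) = 32.22 / 10.18 = 3.163 m/day.
Q = K_eq · A · (Δh/L) = 3.163 × 204 × (9.67/32.22) = 193.7 m³/day.

194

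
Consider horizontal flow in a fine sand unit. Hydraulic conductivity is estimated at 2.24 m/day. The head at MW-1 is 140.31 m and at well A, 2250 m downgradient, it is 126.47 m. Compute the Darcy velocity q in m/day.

0.0138

Hydraulic gradient i = (140.31 − 126.47) / 2250 = 13.84 / 2250 = 0.006151.
Specific discharge q = K · i = 2.240 × 0.006151 = 0.01378 m/day.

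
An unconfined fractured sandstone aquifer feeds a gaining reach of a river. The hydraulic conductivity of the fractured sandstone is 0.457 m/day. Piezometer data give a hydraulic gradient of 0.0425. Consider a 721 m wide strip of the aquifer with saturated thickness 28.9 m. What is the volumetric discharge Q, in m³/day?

405

Cross-sectional area A = 721 × 28.9 = 20837 m².
Hydraulic gradient i = 0.0425.
Darcy's law: Q = K · A · i = 0.4570 × 20837 × 0.04250 = 404.7 m³/day.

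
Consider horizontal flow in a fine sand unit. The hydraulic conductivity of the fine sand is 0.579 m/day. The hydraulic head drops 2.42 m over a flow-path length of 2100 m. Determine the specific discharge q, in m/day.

0.000667

Hydraulic gradient i = Δh / L = 2.42 / 2100 = 0.001152.
Specific discharge q = K · i = 0.5790 × 0.001152 = 0.0006672 m/day.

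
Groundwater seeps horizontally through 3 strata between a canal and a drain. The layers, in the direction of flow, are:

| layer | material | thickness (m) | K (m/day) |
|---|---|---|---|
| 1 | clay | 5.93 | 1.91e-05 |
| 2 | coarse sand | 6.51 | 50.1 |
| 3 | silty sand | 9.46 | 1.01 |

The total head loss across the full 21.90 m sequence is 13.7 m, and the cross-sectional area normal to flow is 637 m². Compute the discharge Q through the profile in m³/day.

Flow is perpendicular to layering, so the layers act in series and the equivalent K is the thickness-weighted harmonic mean.
Total thickness L = 5.93 + 6.51 + 9.46 = 21.90 m.
Σ(b_i/K_i) = 5.93/1.91e-05 + 6.51/50.1 + 9.46/1.01 = 3.105e+05 d.
K_eq = L / Σ(b_i/K_i) = 21.90 / 3.105e+05 = 7.054e-05 m/day.
Q = K_eq · A · (Δh/L) = 7.054e-05 × 637 × (13.7/21.90) = 0.02811 m³/day.

0.0281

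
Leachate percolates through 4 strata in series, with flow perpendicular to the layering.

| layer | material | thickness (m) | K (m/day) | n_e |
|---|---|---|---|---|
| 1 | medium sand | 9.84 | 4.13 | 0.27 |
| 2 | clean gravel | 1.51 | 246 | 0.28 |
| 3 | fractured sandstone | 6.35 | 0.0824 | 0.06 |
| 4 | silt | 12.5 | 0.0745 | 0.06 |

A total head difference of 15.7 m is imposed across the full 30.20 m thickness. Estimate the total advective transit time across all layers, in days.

66.3

With flow normal to the layers, continuity requires the same specific discharge q through every layer.
Σ(b_i/K_i) = 9.84/4.13 + 1.51/246 + 6.35/0.0824 + 12.5/0.0745 = 247.2 d.
q = Δh / Σ(b_i/K_i) = 15.7 / 247.2 = 0.06350 m/day.
In each layer the seepage velocity is v_i = q/n_i, so the layer transit time is t_i = b_i·n_i / q:
  layer 1 (medium sand): t_1 = 9.84 × 0.27 / 0.06350 = 41.84 d
  layer 2 (clean gravel): t_2 = 1.51 × 0.28 / 0.06350 = 6.658 d
  layer 3 (fractured sandstone): t_3 = 6.35 × 0.06 / 0.06350 = 6.000 d
  layer 4 (silt): t_4 = 12.5 × 0.06 / 0.06350 = 11.81 d
Total t = Σ t_i = 66.31 days.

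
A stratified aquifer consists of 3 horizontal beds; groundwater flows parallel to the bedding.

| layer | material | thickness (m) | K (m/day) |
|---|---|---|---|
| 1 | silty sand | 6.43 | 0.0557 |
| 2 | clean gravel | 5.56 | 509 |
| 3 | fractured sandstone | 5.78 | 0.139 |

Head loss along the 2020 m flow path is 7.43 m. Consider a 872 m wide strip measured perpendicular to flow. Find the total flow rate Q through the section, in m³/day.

9080

Flow is parallel to layering, so each bed carries its own Darcy discharge and the transmissivities add.
Σ(K_i·b_i) = 0.0557×6.43 + 509×5.56 + 0.139×5.78 = 2831 m²/day.
Hydraulic gradient i = Δh / L = 7.43 / 2020 = 0.003678.
Q = Σ(K_i·b_i) · W · i = 2831 × 872 × 0.003678 = 9081 m³/day.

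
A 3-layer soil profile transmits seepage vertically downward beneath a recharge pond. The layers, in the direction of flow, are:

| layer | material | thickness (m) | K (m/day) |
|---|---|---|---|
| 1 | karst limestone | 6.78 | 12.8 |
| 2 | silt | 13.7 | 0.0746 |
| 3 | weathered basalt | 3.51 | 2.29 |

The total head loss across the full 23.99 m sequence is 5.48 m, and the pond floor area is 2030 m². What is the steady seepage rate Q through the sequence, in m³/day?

59.9

Flow is perpendicular to layering, so the layers act in series and the equivalent K is the thickness-weighted harmonic mean.
Total thickness L = 6.78 + 13.7 + 3.51 = 23.99 m.
Σ(b_i/K_i) = 6.78/12.8 + 13.7/0.0746 + 3.51/2.29 = 185.7 d.
K_eq = L / Σ(b_i/K_i) = 23.99 / 185.7 = 0.1292 m/day.
Q = K_eq · A · (Δh/L) = 0.1292 × 2030 × (5.48/23.99) = 59.90 m³/day.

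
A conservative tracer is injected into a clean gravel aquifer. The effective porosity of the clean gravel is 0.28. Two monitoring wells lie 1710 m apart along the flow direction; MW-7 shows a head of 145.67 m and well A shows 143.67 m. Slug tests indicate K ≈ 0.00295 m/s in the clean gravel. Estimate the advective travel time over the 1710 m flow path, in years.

4.40

Convert K: 0.00295 m/s × 86400 = 254.9 m/day.
Hydraulic gradient i = (145.67 − 143.67) / 1710 = 2 / 1710 = 0.001170.
Darcy flux q = K · i = 254.9 × 0.001170 = 0.2981 m/day.
Seepage velocity v = q / n_e = 0.2981 / 0.28 = 1.065 m/day.
Travel time t = L / v = 1710 / 1.065 = 1606 days = 4.397 years.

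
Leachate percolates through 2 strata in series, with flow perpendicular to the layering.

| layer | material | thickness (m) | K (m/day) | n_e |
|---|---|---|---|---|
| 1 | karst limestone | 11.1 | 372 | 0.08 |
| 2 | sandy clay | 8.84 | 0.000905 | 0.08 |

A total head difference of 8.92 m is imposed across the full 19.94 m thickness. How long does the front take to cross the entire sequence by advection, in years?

With flow normal to the layers, continuity requires the same specific discharge q through every layer.
Σ(b_i/K_i) = 11.1/372 + 8.84/0.000905 = 9768 d.
q = Δh / Σ(b_i/K_i) = 8.92 / 9768 = 0.0009132 m/day.
In each layer the seepage velocity is v_i = q/n_i, so the layer transit time is t_i = b_i·n_i / q:
  layer 1 (karst limestone): t_1 = 11.1 × 0.08 / 0.0009132 = 972.4 d
  layer 2 (sandy clay): t_2 = 8.84 × 0.08 / 0.0009132 = 774.4 d
Total t = Σ t_i = 1747 days = 4.783 years.

4.78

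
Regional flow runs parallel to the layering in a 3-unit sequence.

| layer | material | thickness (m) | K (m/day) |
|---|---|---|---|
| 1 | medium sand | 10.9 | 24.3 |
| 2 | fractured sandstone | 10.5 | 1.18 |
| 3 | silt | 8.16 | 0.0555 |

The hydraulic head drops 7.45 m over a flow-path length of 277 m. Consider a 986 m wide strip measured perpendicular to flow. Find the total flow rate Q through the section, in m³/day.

Flow is parallel to layering, so each bed carries its own Darcy discharge and the transmissivities add.
Σ(K_i·b_i) = 24.3×10.9 + 1.18×10.5 + 0.0555×8.16 = 277.7 m²/day.
Hydraulic gradient i = Δh / L = 7.45 / 277 = 0.02690.
Q = Σ(K_i·b_i) · W · i = 277.7 × 986 × 0.02690 = 7365 m³/day.

7360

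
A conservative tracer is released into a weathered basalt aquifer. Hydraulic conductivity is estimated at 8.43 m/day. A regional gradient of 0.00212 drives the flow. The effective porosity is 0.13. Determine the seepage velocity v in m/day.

Hydraulic gradient i = 0.00212.
Darcy flux q = K · i = 8.430 × 0.002120 = 0.01787 m/day.
Seepage velocity v = q / n_e = 0.01787 / 0.13 = 0.1375 m/day.

0.137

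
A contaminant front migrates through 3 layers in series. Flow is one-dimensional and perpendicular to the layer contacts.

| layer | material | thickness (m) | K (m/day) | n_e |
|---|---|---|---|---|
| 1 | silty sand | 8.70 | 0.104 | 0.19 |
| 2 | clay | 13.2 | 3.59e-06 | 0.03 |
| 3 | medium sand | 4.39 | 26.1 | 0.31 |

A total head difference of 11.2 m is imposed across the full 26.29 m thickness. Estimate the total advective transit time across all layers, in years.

With flow normal to the layers, continuity requires the same specific discharge q through every layer.
Σ(b_i/K_i) = 8.70/0.104 + 13.2/3.59e-06 + 4.39/26.1 = 3.677e+06 d.
q = Δh / Σ(b_i/K_i) = 11.2 / 3.677e+06 = 3.046e-06 m/day.
In each layer the seepage velocity is v_i = q/n_i, so the layer transit time is t_i = b_i·n_i / q:
  layer 1 (silty sand): t_1 = 8.70 × 0.19 / 3.046e-06 = 5.427e+05 d
  layer 2 (clay): t_2 = 13.2 × 0.03 / 3.046e-06 = 1.300e+05 d
  layer 3 (medium sand): t_3 = 4.39 × 0.31 / 3.046e-06 = 4.468e+05 d
Total t = Σ t_i = 1.119e+06 days = 3065 years.

3060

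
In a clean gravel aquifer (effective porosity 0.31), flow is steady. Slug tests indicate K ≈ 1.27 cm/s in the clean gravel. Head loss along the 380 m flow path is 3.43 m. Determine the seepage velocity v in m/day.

31.9

Convert K: 1.27 cm/s × 864 = 1097 m/day.
Hydraulic gradient i = Δh / L = 3.43 / 380 = 0.009026.
Darcy flux q = K · i = 1097 × 0.009026 = 9.904 m/day.
Seepage velocity v = q / n_e = 9.904 / 0.31 = 31.95 m/day.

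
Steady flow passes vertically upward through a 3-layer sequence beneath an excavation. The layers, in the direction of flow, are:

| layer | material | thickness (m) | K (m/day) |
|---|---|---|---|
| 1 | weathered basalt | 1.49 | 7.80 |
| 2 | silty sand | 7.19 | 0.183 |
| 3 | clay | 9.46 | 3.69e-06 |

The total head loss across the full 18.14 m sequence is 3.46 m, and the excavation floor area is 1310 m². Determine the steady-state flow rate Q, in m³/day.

0.00177

Flow is perpendicular to layering, so the layers act in series and the equivalent K is the thickness-weighted harmonic mean.
Total thickness L = 1.49 + 7.19 + 9.46 = 18.14 m.
Σ(b_i/K_i) = 1.49/7.80 + 7.19/0.183 + 9.46/3.69e-06 = 2.564e+06 d.
K_eq = L / Σ(b_i/K_i) = 18.14 / 2.564e+06 = 7.076e-06 m/day.
Q = K_eq · A · (Δh/L) = 7.076e-06 × 1310 × (3.46/18.14) = 0.001768 m³/day.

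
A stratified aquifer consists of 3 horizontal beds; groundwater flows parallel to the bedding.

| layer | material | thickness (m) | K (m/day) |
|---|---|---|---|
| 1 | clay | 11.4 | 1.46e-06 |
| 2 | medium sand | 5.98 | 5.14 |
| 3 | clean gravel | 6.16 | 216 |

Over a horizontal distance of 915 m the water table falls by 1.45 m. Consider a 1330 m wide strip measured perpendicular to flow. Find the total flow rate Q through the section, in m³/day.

Flow is parallel to layering, so each bed carries its own Darcy discharge and the transmissivities add.
Σ(K_i·b_i) = 1.46e-06×11.4 + 5.14×5.98 + 216×6.16 = 1361 m²/day.
Hydraulic gradient i = Δh / L = 1.45 / 915 = 0.001585.
Q = Σ(K_i·b_i) · W · i = 1361 × 1330 × 0.001585 = 2869 m³/day.

2870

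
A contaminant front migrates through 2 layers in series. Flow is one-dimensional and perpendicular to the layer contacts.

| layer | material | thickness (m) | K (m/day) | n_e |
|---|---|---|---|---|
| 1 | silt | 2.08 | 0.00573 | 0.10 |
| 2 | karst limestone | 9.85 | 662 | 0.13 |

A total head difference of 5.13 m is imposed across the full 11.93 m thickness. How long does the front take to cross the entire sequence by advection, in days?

With flow normal to the layers, continuity requires the same specific discharge q through every layer.
Σ(b_i/K_i) = 2.08/0.00573 + 9.85/662 = 363.0 d.
q = Δh / Σ(b_i/K_i) = 5.13 / 363.0 = 0.01413 m/day.
In each layer the seepage velocity is v_i = q/n_i, so the layer transit time is t_i = b_i·n_i / q:
  layer 1 (silt): t_1 = 2.08 × 0.10 / 0.01413 = 14.72 d
  layer 2 (karst limestone): t_2 = 9.85 × 0.13 / 0.01413 = 90.61 d
Total t = Σ t_i = 105.3 days.

105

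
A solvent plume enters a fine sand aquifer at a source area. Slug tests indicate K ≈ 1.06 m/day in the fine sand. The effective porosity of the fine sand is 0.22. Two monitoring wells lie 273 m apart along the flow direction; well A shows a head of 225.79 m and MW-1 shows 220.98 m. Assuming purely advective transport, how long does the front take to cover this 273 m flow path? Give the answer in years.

Hydraulic gradient i = (225.79 − 220.98) / 273 = 4.81 / 273 = 0.01762.
Darcy flux q = K · i = 1.060 × 0.01762 = 0.01868 m/day.
Seepage velocity v = q / n_e = 0.01868 / 0.22 = 0.08489 m/day.
Travel time t = L / v = 273 / 0.08489 = 3216 days = 8.805 years.

8.80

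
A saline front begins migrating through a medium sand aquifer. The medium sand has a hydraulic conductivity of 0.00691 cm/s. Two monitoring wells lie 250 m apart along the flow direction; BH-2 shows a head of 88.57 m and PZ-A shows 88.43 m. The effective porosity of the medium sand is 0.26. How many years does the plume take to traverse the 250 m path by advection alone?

53.2

Convert K: 0.00691 cm/s × 864 = 5.970 m/day.
Hydraulic gradient i = (88.57 − 88.43) / 250 = 0.14 / 250 = 0.0005600.
Darcy flux q = K · i = 5.970 × 0.0005600 = 0.003343 m/day.
Seepage velocity v = q / n_e = 0.003343 / 0.26 = 0.01286 m/day.
Travel time t = L / v = 250 / 0.01286 = 19442 days = 53.23 years.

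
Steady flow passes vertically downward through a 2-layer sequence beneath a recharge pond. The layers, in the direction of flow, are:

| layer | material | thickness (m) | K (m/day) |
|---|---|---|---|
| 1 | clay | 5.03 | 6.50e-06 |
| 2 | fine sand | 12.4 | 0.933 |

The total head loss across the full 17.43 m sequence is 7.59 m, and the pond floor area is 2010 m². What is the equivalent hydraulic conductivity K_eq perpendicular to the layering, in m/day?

Flow is perpendicular to layering, so the layers act in series and the equivalent K is the thickness-weighted harmonic mean.
Total thickness L = 5.03 + 12.4 = 17.43 m.
Σ(b_i/K_i) = 5.03/6.50e-06 + 12.4/0.933 = 7.739e+05 d.
K_eq = L / Σ(b_i/K_i) = 17.43 / 7.739e+05 = 2.252e-05 m/day.

2.25e-05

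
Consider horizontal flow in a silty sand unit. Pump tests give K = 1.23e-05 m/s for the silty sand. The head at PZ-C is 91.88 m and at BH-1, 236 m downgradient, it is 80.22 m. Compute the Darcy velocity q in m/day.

Convert K: 1.23e-05 m/s × 86400 = 1.063 m/day.
Hydraulic gradient i = (91.88 − 80.22) / 236 = 11.66 / 236 = 0.04941.
Specific discharge q = K · i = 1.063 × 0.04941 = 0.05251 m/day.

0.0525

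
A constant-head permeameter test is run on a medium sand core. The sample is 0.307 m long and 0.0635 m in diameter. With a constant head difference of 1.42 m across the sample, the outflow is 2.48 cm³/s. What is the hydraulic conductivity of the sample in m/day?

Cross-sectional area A = π·(d/2)² = π × (0.0635/2)² = 0.003167 m².
Convert discharge: 2.48 cm³/s = 2.480e-06 m³/s.
Darcy's law rearranged: K = Q·L / (A·Δh) = 2.480e-06 × 0.307 / (0.003167 × 1.42) = 0.0001693 m/s = 14.63 m/day.

14.6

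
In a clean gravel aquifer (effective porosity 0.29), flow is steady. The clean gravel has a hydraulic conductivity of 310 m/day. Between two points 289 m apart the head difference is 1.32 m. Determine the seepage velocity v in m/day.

4.88

Hydraulic gradient i = Δh / L = 1.32 / 289 = 0.004567.
Darcy flux q = K · i = 310.0 × 0.004567 = 1.416 m/day.
Seepage velocity v = q / n_e = 1.416 / 0.29 = 4.882 m/day.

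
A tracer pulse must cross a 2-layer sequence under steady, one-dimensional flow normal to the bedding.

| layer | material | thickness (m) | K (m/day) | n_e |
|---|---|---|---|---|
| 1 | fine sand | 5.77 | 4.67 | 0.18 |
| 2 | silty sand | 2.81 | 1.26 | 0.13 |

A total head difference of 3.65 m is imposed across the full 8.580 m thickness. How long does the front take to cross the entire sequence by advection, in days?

1.33

With flow normal to the layers, continuity requires the same specific discharge q through every layer.
Σ(b_i/K_i) = 5.77/4.67 + 2.81/1.26 = 3.466 d.
q = Δh / Σ(b_i/K_i) = 3.65 / 3.466 = 1.053 m/day.
In each layer the seepage velocity is v_i = q/n_i, so the layer transit time is t_i = b_i·n_i / q:
  layer 1 (fine sand): t_1 = 5.77 × 0.18 / 1.053 = 0.9862 d
  layer 2 (silty sand): t_2 = 2.81 × 0.13 / 1.053 = 0.3469 d
Total t = Σ t_i = 1.333 days.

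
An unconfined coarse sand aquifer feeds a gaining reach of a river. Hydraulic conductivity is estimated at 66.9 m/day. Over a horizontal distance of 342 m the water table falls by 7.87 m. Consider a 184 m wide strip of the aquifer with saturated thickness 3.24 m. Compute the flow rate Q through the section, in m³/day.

Cross-sectional area A = 184 × 3.24 = 596.2 m².
Hydraulic gradient i = Δh / L = 7.87 / 342 = 0.02301.
Darcy's law: Q = K · A · i = 66.90 × 596.2 × 0.02301 = 917.8 m³/day.

918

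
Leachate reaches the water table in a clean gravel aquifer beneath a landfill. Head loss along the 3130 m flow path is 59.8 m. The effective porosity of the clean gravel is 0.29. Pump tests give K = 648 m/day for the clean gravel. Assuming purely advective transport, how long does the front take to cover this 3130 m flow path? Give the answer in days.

73.3

Hydraulic gradient i = Δh / L = 59.8 / 3130 = 0.01911.
Darcy flux q = K · i = 648.0 × 0.01911 = 12.38 m/day.
Seepage velocity v = q / n_e = 12.38 / 0.29 = 42.69 m/day.
Travel time t = L / v = 3130 / 42.69 = 73.32 days.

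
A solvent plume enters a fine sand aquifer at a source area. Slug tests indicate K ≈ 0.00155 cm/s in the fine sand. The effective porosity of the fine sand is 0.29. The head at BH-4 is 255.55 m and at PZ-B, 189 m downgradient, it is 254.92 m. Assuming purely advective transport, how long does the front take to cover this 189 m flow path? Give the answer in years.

Convert K: 0.00155 cm/s × 864 = 1.339 m/day.
Hydraulic gradient i = (255.55 − 254.92) / 189 = 0.63 / 189 = 0.003333.
Darcy flux q = K · i = 1.339 × 0.003333 = 0.004464 m/day.
Seepage velocity v = q / n_e = 0.004464 / 0.29 = 0.01539 m/day.
Travel time t = L / v = 189 / 0.01539 = 12278 days = 33.62 years.

33.6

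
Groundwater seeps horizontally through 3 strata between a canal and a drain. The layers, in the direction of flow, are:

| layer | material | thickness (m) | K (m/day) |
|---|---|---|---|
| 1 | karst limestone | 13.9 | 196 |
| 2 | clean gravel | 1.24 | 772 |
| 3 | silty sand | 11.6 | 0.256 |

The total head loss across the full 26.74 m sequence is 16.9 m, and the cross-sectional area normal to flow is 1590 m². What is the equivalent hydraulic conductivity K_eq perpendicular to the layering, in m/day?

Flow is perpendicular to layering, so the layers act in series and the equivalent K is the thickness-weighted harmonic mean.
Total thickness L = 13.9 + 1.24 + 11.6 = 26.74 m.
Σ(b_i/K_i) = 13.9/196 + 1.24/772 + 11.6/0.256 = 45.39 d.
K_eq = L / Σ(b_i/K_i) = 26.74 / 45.39 = 0.5892 m/day.

0.589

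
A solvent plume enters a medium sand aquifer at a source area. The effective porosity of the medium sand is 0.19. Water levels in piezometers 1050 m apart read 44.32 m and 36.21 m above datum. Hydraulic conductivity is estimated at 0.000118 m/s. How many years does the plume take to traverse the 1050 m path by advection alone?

Convert K: 0.000118 m/s × 86400 = 10.20 m/day.
Hydraulic gradient i = (44.32 − 36.21) / 1050 = 8.11 / 1050 = 0.007724.
Darcy flux q = K · i = 10.20 × 0.007724 = 0.07875 m/day.
Seepage velocity v = q / n_e = 0.07875 / 0.19 = 0.4145 m/day.
Travel time t = L / v = 1050 / 0.4145 = 2533 days = 6.936 years.

6.94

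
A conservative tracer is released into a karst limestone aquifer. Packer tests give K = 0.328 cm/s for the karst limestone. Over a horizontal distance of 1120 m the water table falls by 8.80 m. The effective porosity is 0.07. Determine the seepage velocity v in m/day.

31.8

Convert K: 0.328 cm/s × 864 = 283.4 m/day.
Hydraulic gradient i = Δh / L = 8.80 / 1120 = 0.007857.
Darcy flux q = K · i = 283.4 × 0.007857 = 2.227 m/day.
Seepage velocity v = q / n_e = 2.227 / 0.07 = 31.81 m/day.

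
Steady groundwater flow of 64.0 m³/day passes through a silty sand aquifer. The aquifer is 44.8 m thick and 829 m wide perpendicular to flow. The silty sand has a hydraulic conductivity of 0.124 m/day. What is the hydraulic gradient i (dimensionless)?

0.0139

Cross-sectional area A = 829 × 44.8 = 37139 m².
From Q = K·A·i, i = Q / (K·A) = 64.0 / (0.1240 × 37139) = 0.01390.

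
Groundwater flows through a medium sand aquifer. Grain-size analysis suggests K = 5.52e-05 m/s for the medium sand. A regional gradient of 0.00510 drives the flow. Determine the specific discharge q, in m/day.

0.0243

Convert K: 5.52e-05 m/s × 86400 = 4.769 m/day.
Hydraulic gradient i = 0.00510.
Specific discharge q = K · i = 4.769 × 0.005100 = 0.02432 m/day.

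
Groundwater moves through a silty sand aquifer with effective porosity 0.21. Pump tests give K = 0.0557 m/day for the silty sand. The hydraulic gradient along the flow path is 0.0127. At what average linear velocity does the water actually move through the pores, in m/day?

Hydraulic gradient i = 0.0127.
Darcy flux q = K · i = 0.05570 × 0.01270 = 0.0007074 m/day.
Seepage velocity v = q / n_e = 0.0007074 / 0.21 = 0.003369 m/day.

0.00337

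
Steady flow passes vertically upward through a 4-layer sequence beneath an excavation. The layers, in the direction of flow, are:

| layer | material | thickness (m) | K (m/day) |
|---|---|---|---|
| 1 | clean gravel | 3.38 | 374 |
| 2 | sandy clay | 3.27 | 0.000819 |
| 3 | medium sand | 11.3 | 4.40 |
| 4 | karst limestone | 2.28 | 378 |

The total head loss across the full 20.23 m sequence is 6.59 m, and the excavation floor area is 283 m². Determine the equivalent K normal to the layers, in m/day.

Flow is perpendicular to layering, so the layers act in series and the equivalent K is the thickness-weighted harmonic mean.
Total thickness L = 3.38 + 3.27 + 11.3 + 2.28 = 20.23 m.
Σ(b_i/K_i) = 3.38/374 + 3.27/0.000819 + 11.3/4.40 + 2.28/378 = 3995 d.
K_eq = L / Σ(b_i/K_i) = 20.23 / 3995 = 0.005064 m/day.

0.00506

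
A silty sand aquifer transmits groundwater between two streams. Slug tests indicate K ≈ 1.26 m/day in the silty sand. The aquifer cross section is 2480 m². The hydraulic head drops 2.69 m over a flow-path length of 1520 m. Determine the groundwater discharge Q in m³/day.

Hydraulic gradient i = Δh / L = 2.69 / 1520 = 0.001770.
Darcy's law: Q = K · A · i = 1.260 × 2480 × 0.001770 = 5.530 m³/day.

5.53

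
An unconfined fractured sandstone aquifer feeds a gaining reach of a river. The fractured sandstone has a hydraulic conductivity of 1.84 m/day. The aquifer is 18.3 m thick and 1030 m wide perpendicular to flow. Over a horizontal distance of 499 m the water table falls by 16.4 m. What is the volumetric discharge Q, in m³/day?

Cross-sectional area A = 1030 × 18.3 = 18849 m².
Hydraulic gradient i = Δh / L = 16.4 / 499 = 0.03287.
Darcy's law: Q = K · A · i = 1.840 × 18849 × 0.03287 = 1140 m³/day.

1140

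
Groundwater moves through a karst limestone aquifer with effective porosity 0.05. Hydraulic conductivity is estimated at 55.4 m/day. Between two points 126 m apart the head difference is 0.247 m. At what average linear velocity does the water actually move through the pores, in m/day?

Hydraulic gradient i = Δh / L = 0.247 / 126 = 0.001960.
Darcy flux q = K · i = 55.40 × 0.001960 = 0.1086 m/day.
Seepage velocity v = q / n_e = 0.1086 / 0.05 = 2.172 m/day.

2.17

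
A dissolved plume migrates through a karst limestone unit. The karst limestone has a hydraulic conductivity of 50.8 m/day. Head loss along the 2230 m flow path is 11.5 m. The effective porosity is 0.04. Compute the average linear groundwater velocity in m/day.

Hydraulic gradient i = Δh / L = 11.5 / 2230 = 0.005157.
Darcy flux q = K · i = 50.80 × 0.005157 = 0.2620 m/day.
Seepage velocity v = q / n_e = 0.2620 / 0.04 = 6.549 m/day.

6.55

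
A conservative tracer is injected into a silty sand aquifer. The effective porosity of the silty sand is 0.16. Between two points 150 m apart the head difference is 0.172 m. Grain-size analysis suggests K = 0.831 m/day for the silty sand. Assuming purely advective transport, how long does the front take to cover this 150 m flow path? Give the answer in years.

69.0

Hydraulic gradient i = Δh / L = 0.172 / 150 = 0.001147.
Darcy flux q = K · i = 0.8310 × 0.001147 = 0.0009529 m/day.
Seepage velocity v = q / n_e = 0.0009529 / 0.16 = 0.005955 m/day.
Travel time t = L / v = 150 / 0.005955 = 25187 days = 68.96 years.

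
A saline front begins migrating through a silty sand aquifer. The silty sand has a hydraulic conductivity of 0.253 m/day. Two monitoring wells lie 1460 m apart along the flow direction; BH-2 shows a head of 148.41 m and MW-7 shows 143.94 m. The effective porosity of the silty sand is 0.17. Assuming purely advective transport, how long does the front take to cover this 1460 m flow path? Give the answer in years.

877

Hydraulic gradient i = (148.41 − 143.94) / 1460 = 4.47 / 1460 = 0.003062.
Darcy flux q = K · i = 0.2530 × 0.003062 = 0.0007746 m/day.
Seepage velocity v = q / n_e = 0.0007746 / 0.17 = 0.004556 m/day.
Travel time t = L / v = 1460 / 0.004556 = 3.204e+05 days = 877.3 years.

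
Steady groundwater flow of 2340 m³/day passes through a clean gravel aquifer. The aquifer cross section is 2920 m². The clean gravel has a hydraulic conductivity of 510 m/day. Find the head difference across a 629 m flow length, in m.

0.988

From Q = K·A·i, i = Q / (K·A) = 2340 / (510.0 × 2920) = 0.001571.
Head loss Δh = i · L = 0.001571 × 629 = 0.9884 m.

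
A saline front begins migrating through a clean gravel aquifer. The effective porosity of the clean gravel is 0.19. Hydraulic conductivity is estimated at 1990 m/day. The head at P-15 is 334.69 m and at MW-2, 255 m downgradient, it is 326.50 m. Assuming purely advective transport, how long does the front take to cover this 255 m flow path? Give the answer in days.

Hydraulic gradient i = (334.69 − 326.50) / 255 = 8.19 / 255 = 0.03212.
Darcy flux q = K · i = 1990 × 0.03212 = 63.91 m/day.
Seepage velocity v = q / n_e = 63.91 / 0.19 = 336.4 m/day.
Travel time t = L / v = 255 / 336.4 = 0.7580 days.

0.758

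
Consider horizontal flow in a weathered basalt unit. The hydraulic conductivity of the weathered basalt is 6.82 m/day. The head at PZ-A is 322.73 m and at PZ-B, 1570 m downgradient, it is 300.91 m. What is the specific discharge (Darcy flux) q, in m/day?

Hydraulic gradient i = (322.73 − 300.91) / 1570 = 21.82 / 1570 = 0.01390.
Specific discharge q = K · i = 6.820 × 0.01390 = 0.09478 m/day.

0.0948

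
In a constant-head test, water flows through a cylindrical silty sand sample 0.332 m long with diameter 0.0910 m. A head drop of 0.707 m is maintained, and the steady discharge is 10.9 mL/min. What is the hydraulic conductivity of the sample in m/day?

Cross-sectional area A = π·(d/2)² = π × (0.0910/2)² = 0.006504 m².
Convert discharge: 10.9 mL/min = 1.817e-07 m³/s.
Darcy's law rearranged: K = Q·L / (A·Δh) = 1.817e-07 × 0.332 / (0.006504 × 0.707) = 1.312e-05 m/s = 1.133 m/day.

1.13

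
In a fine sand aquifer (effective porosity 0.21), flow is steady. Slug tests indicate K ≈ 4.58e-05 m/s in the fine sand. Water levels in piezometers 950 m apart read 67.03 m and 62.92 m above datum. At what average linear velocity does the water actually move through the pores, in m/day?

Convert K: 4.58e-05 m/s × 86400 = 3.957 m/day.
Hydraulic gradient i = (67.03 − 62.92) / 950 = 4.11 / 950 = 0.004326.
Darcy flux q = K · i = 3.957 × 0.004326 = 0.01712 m/day.
Seepage velocity v = q / n_e = 0.01712 / 0.21 = 0.08152 m/day.

0.0815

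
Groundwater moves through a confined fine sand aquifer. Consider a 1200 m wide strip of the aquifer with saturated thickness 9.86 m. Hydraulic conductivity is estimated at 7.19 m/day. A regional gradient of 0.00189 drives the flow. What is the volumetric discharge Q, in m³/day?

161

Cross-sectional area A = 1200 × 9.86 = 11832 m².
Hydraulic gradient i = 0.00189.
Darcy's law: Q = K · A · i = 7.190 × 11832 × 0.001890 = 160.8 m³/day.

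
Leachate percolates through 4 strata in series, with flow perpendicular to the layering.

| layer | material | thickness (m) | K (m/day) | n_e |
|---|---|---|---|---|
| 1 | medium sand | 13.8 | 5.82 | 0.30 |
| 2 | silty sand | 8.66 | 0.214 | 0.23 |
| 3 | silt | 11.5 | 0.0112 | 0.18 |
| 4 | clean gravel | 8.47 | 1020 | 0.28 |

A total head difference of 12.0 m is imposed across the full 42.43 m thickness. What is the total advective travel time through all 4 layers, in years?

With flow normal to the layers, continuity requires the same specific discharge q through every layer.
Σ(b_i/K_i) = 13.8/5.82 + 8.66/0.214 + 11.5/0.0112 + 8.47/1020 = 1070 d.
q = Δh / Σ(b_i/K_i) = 12.0 / 1070 = 0.01122 m/day.
In each layer the seepage velocity is v_i = q/n_i, so the layer transit time is t_i = b_i·n_i / q:
  layer 1 (medium sand): t_1 = 13.8 × 0.30 / 0.01122 = 369.0 d
  layer 2 (silty sand): t_2 = 8.66 × 0.23 / 0.01122 = 177.5 d
  layer 3 (silt): t_3 = 11.5 × 0.18 / 0.01122 = 184.5 d
  layer 4 (clean gravel): t_4 = 8.47 × 0.28 / 0.01122 = 211.4 d
Total t = Σ t_i = 942.5 days = 2.580 years.

2.58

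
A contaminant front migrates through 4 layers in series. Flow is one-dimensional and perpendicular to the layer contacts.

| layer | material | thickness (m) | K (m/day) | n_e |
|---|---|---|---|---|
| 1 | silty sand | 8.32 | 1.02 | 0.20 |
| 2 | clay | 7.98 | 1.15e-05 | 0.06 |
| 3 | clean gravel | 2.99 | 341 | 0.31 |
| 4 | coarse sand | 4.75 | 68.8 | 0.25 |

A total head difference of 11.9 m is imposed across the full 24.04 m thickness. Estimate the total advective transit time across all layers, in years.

680

With flow normal to the layers, continuity requires the same specific discharge q through every layer.
Σ(b_i/K_i) = 8.32/1.02 + 7.98/1.15e-05 + 2.99/341 + 4.75/68.8 = 6.939e+05 d.
q = Δh / Σ(b_i/K_i) = 11.9 / 6.939e+05 = 1.715e-05 m/day.
In each layer the seepage velocity is v_i = q/n_i, so the layer transit time is t_i = b_i·n_i / q:
  layer 1 (silty sand): t_1 = 8.32 × 0.20 / 1.715e-05 = 97032 d
  layer 2 (clay): t_2 = 7.98 × 0.06 / 1.715e-05 = 27920 d
  layer 3 (clean gravel): t_3 = 2.99 × 0.31 / 1.715e-05 = 54050 d
  layer 4 (coarse sand): t_4 = 4.75 × 0.25 / 1.715e-05 = 69246 d
Total t = Σ t_i = 2.482e+05 days = 679.7 years.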